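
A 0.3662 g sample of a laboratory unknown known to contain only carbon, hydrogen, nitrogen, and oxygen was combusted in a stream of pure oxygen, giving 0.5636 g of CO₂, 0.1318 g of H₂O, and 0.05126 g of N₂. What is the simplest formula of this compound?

C7H8N2O5

mol C = 0.5636 g CO₂ ÷ 44.009 g/mol = 0.012806 mol
mol H = 2 × 0.1318 g H₂O ÷ 18.015 g/mol = 0.014632 mol
mol N = 2 × 0.05126 g N₂ ÷ 28.014 g/mol = 0.0036596 mol
mass O = 0.3662 − (0.15382 + 0.014749 + 0.051260) = 0.14637 g → mol O = 0.14637 ÷ 15.999 = 0.0091488 mol
Divide by the smallest (0.0036596 mol): C 3.499, H 3.998, N 1.000, O 2.500
Multiplying each by 2 gives whole numbers: C 7.00, H 8.00, N 2.00, O 5.00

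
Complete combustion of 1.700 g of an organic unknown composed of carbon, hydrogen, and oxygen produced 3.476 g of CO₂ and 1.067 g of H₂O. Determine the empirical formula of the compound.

mol C = 3.476 g CO₂ ÷ 44.009 g/mol = 0.078984 mol
mol H = 2 × 1.067 g H₂O ÷ 18.015 g/mol = 0.11846 mol
mass O = 1.700 − (0.94867 + 0.11940) = 0.63192 g → mol O = 0.63192 ÷ 15.999 = 0.039498 mol
Divide by the smallest (0.039498 mol): C 2.000, H 2.999, O 1.000

C2H3O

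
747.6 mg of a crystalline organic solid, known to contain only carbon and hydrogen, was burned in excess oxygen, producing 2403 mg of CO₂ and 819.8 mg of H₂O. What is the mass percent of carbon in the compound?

mol C = 2.403 g CO₂ ÷ 44.009 g/mol = 0.054602 mol
mol H = 2 × 0.8198 g H₂O ÷ 18.015 g/mol = 0.091013 mol
mass % C = 0.65583 g ÷ 0.7476 g × 100%

87.72%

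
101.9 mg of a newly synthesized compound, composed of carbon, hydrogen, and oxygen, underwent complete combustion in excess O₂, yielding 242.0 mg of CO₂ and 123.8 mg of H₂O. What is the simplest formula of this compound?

C4H10O

mol C = 0.2420 g CO₂ ÷ 44.009 g/mol = 0.0054989 mol
mol H = 2 × 0.1238 g H₂O ÷ 18.015 g/mol = 0.013744 mol
mass O = 0.1019 − (0.066047 + 0.013854) = 0.021999 g → mol O = 0.021999 ÷ 15.999 = 0.0013750 mol
Divide by the smallest (0.0013750 mol): C 3.999, H 9.996, O 1.000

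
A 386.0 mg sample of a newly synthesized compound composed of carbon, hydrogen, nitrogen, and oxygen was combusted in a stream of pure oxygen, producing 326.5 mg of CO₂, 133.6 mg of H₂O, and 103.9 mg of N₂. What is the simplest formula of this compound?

C2H4N2O3

mol C = 0.3265 g CO₂ ÷ 44.009 g/mol = 0.0074189 mol
mol H = 2 × 0.1336 g H₂O ÷ 18.015 g/mol = 0.014832 mol
mol N = 2 × 0.1039 g N₂ ÷ 28.014 g/mol = 0.0074177 mol
mass O = 0.3860 − (0.089109 + 0.014951 + 0.10390) = 0.17804 g → mol O = 0.17804 ÷ 15.999 = 0.011128 mol
Divide by the smallest (0.0074177 mol): C 1.000, H 2.000, N 1.000, O 1.500
Multiplying each by 2 gives whole numbers: C 2.00, H 4.00, N 2.00, O 3.00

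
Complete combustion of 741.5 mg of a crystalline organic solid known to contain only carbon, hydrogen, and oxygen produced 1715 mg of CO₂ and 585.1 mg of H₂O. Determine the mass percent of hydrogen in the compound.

8.83%

mol C = 1.715 g CO₂ ÷ 44.009 g/mol = 0.038969 mol
mol H = 2 × 0.5851 g H₂O ÷ 18.015 g/mol = 0.064957 mol
mass O = 0.7415 − (0.46806 + 0.065477) = 0.20796 g → mol O = 0.20796 ÷ 15.999 = 0.012999 mol
mass % H = 0.065477 g ÷ 0.7415 g × 100%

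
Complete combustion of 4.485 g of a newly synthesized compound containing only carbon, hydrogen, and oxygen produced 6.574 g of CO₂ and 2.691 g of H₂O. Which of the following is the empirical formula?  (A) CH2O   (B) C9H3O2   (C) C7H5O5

(A) CH2O

mol C = 6.574 g CO₂ ÷ 44.009 g/mol = 0.14938 mol
mol H = 2 × 2.691 g H₂O ÷ 18.015 g/mol = 0.29875 mol
mass O = 4.485 − (1.7942 + 0.30114) = 2.3897 g → mol O = 2.3897 ÷ 15.999 = 0.14936 mol
Divide by the smallest (0.14936 mol): C 1.000, H 2.000, O 1.000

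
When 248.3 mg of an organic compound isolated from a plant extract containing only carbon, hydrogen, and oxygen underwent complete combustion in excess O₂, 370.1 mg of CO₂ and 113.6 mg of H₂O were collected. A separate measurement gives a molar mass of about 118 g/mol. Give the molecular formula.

mol C = 0.3701 g CO₂ ÷ 44.009 g/mol = 0.0084096 mol
mol H = 2 × 0.1136 g H₂O ÷ 18.015 g/mol = 0.012612 mol
mass O = 0.2483 − (0.10101 + 0.012713) = 0.13458 g → mol O = 0.13458 ÷ 15.999 = 0.0084117 mol
Divide by the smallest (0.0084096 mol): C 1.000, H 1.500, O 1.000
Multiplying each by 2 gives whole numbers: C 2.00, H 3.00, O 2.00
Empirical formula: C2H3O2
Empirical-formula mass = 59.04 g/mol; 118 ÷ 59.04 ≈ 2, so the molecular formula is C4H6O4.

C4H6O4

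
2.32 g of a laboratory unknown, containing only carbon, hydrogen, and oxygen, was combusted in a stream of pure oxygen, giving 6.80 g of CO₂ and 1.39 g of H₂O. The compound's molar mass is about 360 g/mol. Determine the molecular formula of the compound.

C24H24O3

mol C = 6.80 g CO₂ ÷ 44.009 g/mol = 0.1545 mol
mol H = 2 × 1.39 g H₂O ÷ 18.015 g/mol = 0.1543 mol
mass O = 2.32 − (1.856 + 0.1556) = 0.3086 g → mol O = 0.3086 ÷ 15.999 = 0.01929 mol
Divide by the smallest (0.01929 mol): C 8.011, H 8.001, O 1.000
Empirical formula: C8H8O
Empirical-formula mass = 120.15 g/mol; 360 ÷ 120.15 ≈ 3, so the molecular formula is C24H24O3.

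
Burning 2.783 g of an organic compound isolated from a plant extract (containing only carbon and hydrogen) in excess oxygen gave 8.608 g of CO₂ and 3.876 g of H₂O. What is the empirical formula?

mol C = 8.608 g CO₂ ÷ 44.009 g/mol = 0.19560 mol
mol H = 2 × 3.876 g H₂O ÷ 18.015 g/mol = 0.43031 mol
Divide by the smallest (0.19560 mol): C 1.000, H 2.200
Multiplying each by 5 gives whole numbers: C 5.00, H 11.00

C5H11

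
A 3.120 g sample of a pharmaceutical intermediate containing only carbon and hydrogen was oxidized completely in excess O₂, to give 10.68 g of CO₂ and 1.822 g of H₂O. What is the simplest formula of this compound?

mol C = 10.68 g CO₂ ÷ 44.009 g/mol = 0.24268 mol
mol H = 2 × 1.822 g H₂O ÷ 18.015 g/mol = 0.20228 mol
Divide by the smallest (0.20228 mol): C 1.200, H 1.000
Multiplying each by 5 gives whole numbers: C 6.00, H 5.00

C6H5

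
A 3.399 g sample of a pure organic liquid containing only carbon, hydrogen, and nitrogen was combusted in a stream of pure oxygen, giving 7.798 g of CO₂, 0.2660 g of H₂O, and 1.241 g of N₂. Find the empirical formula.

mol C = 7.798 g CO₂ ÷ 44.009 g/mol = 0.17719 mol
mol H = 2 × 0.2660 g H₂O ÷ 18.015 g/mol = 0.029531 mol
mol N = 2 × 1.241 g N₂ ÷ 28.014 g/mol = 0.088599 mol
Divide by the smallest (0.029531 mol): C 6.000, H 1.000, N 3.000

C6HN3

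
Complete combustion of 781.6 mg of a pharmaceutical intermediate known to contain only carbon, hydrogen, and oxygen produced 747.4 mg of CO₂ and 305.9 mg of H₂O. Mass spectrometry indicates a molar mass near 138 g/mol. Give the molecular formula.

C3H6O6

mol C = 0.7474 g CO₂ ÷ 44.009 g/mol = 0.016983 mol
mol H = 2 × 0.3059 g H₂O ÷ 18.015 g/mol = 0.033961 mol
mass O = 0.7816 − (0.20398 + 0.034232) = 0.54339 g → mol O = 0.54339 ÷ 15.999 = 0.033964 mol
Divide by the smallest (0.016983 mol): C 1.000, H 2.000, O 2.000
Empirical formula: CH2O2
Empirical-formula mass = 46.02 g/mol; 138 ÷ 46.02 ≈ 3, so the molecular formula is C3H6O6.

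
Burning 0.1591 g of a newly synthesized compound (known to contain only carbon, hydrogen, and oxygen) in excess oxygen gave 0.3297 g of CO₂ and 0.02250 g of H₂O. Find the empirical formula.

mol C = 0.3297 g CO₂ ÷ 44.009 g/mol = 0.0074916 mol
mol H = 2 × 0.02250 g H₂O ÷ 18.015 g/mol = 0.0024979 mol
mass O = 0.1591 − (0.089982 + 0.0025179) = 0.066600 g → mol O = 0.066600 ÷ 15.999 = 0.0041628 mol
Divide by the smallest (0.0024979 mol): C 2.999, H 1.000, O 1.666
Multiplying each by 3 gives whole numbers: C 9.00, H 3.00, O 5.00

C9H3O5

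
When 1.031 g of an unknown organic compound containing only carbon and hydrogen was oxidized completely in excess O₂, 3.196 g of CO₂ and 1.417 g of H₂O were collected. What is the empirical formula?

mol C = 3.196 g CO₂ ÷ 44.009 g/mol = 0.072622 mol
mol H = 2 × 1.417 g H₂O ÷ 18.015 g/mol = 0.15731 mol
Divide by the smallest (0.072622 mol): C 1.000, H 2.166
Multiplying each by 6 gives whole numbers: C 6.00, H 13.00

C6H13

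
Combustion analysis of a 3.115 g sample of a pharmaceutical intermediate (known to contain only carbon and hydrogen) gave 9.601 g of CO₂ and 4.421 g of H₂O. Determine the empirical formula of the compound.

mol C = 9.601 g CO₂ ÷ 44.009 g/mol = 0.21816 mol
mol H = 2 × 4.421 g H₂O ÷ 18.015 g/mol = 0.49081 mol
Divide by the smallest (0.21816 mol): C 1.000, H 2.250
Multiplying each by 4 gives whole numbers: C 4.00, H 9.00

C4H9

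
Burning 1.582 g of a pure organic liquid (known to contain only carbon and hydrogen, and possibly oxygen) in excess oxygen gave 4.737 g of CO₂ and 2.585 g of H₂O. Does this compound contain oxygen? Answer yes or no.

mol C = 4.737 g CO₂ ÷ 44.009 g/mol = 0.10764 mol
mol H = 2 × 2.585 g H₂O ÷ 18.015 g/mol = 0.28698 mol
C and H together account for 1.5821 g — essentially the entire 1.582 g sample — so the compound contains no oxygen.

no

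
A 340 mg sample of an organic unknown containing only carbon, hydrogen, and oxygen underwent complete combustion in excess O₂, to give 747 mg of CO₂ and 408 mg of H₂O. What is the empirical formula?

C3H8O

mol C = 0.747 g CO₂ ÷ 44.009 g/mol = 0.01697 mol
mol H = 2 × 0.408 g H₂O ÷ 18.015 g/mol = 0.04530 mol
mass O = 0.340 − (0.2039 + 0.04566) = 0.09047 g → mol O = 0.09047 ÷ 15.999 = 0.005655 mol
Divide by the smallest (0.005655 mol): C 3.002, H 8.010, O 1.000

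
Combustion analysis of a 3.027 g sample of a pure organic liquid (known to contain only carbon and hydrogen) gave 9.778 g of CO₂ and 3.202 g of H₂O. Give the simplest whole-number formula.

C5H8

mol C = 9.778 g CO₂ ÷ 44.009 g/mol = 0.22218 mol
mol H = 2 × 3.202 g H₂O ÷ 18.015 g/mol = 0.35548 mol
Divide by the smallest (0.22218 mol): C 1.000, H 1.600
Multiplying each by 5 gives whole numbers: C 5.00, H 8.00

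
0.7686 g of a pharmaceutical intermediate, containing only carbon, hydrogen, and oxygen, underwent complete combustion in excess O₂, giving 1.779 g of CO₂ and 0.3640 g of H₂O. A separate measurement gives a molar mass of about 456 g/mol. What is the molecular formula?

mol C = 1.779 g CO₂ ÷ 44.009 g/mol = 0.040424 mol
mol H = 2 × 0.3640 g H₂O ÷ 18.015 g/mol = 0.040411 mol
mass O = 0.7686 − (0.48553 + 0.040734) = 0.24234 g → mol O = 0.24234 ÷ 15.999 = 0.015147 mol
Divide by the smallest (0.015147 mol): C 2.669, H 2.668, O 1.000
Multiplying each by 3 gives whole numbers: C 8.01, H 8.00, O 3.00
Empirical formula: C8H8O3
Empirical-formula mass = 152.15 g/mol; 456 ÷ 152.15 ≈ 3, so the molecular formula is C24H24O9.

C24H24O9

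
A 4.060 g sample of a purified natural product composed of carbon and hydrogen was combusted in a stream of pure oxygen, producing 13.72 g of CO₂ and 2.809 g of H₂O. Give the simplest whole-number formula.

mol C = 13.72 g CO₂ ÷ 44.009 g/mol = 0.31175 mol
mol H = 2 × 2.809 g H₂O ÷ 18.015 g/mol = 0.31185 mol
Divide by the smallest (0.31175 mol): C 1.000, H 1.000

CH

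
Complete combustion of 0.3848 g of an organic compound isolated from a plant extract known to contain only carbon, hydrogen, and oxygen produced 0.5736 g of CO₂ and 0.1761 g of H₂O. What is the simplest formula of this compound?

mol C = 0.5736 g CO₂ ÷ 44.009 g/mol = 0.013034 mol
mol H = 2 × 0.1761 g H₂O ÷ 18.015 g/mol = 0.019550 mol
mass O = 0.3848 − (0.15655 + 0.019707) = 0.20855 g → mol O = 0.20855 ÷ 15.999 = 0.013035 mol
Divide by the smallest (0.013034 mol): C 1.000, H 1.500, O 1.000
Multiplying each by 2 gives whole numbers: C 2.00, H 3.00, O 2.00

C2H3O2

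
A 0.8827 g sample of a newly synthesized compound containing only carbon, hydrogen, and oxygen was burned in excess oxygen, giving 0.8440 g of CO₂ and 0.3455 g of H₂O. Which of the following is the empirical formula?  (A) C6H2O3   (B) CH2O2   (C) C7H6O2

mol C = 0.8440 g CO₂ ÷ 44.009 g/mol = 0.019178 mol
mol H = 2 × 0.3455 g H₂O ÷ 18.015 g/mol = 0.038357 mol
mass O = 0.8827 − (0.23035 + 0.038664) = 0.61369 g → mol O = 0.61369 ÷ 15.999 = 0.038358 mol
Divide by the smallest (0.019178 mol): C 1.000, H 2.000, O 2.000

(B) CH2O2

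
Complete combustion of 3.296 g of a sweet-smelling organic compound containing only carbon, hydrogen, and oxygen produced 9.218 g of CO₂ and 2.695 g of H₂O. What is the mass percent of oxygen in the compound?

14.52%

mol C = 9.218 g CO₂ ÷ 44.009 g/mol = 0.20946 mol
mol H = 2 × 2.695 g H₂O ÷ 18.015 g/mol = 0.29920 mol
mass O = 3.296 − (2.5158 + 0.30159) = 0.47862 g → mol O = 0.47862 ÷ 15.999 = 0.029916 mol
mass % O = 0.47862 g ÷ 3.296 g × 100%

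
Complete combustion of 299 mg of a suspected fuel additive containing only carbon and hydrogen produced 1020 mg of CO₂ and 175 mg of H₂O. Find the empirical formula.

C6H5

mol C = 1.02 g CO₂ ÷ 44.009 g/mol = 0.02318 mol
mol H = 2 × 0.175 g H₂O ÷ 18.015 g/mol = 0.01943 mol
Divide by the smallest (0.01943 mol): C 1.193, H 1.000
Multiplying each by 5 gives whole numbers: C 5.96, H 5.00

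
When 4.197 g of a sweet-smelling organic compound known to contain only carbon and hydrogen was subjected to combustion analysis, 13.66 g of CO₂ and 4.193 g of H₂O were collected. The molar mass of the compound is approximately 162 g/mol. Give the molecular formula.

C12H18

mol C = 13.66 g CO₂ ÷ 44.009 g/mol = 0.31039 mol
mol H = 2 × 4.193 g H₂O ÷ 18.015 g/mol = 0.46550 mol
Divide by the smallest (0.31039 mol): C 1.000, H 1.500
Multiplying each by 2 gives whole numbers: C 2.00, H 3.00
Empirical formula: C2H3
Empirical-formula mass = 27.05 g/mol; 162 ÷ 27.05 ≈ 6, so the molecular formula is C12H18.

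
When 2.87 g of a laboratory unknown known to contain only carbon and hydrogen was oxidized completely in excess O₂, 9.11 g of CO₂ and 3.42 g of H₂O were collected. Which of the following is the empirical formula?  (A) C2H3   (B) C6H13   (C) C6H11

(C) C6H11

mol C = 9.11 g CO₂ ÷ 44.009 g/mol = 0.2070 mol
mol H = 2 × 3.42 g H₂O ÷ 18.015 g/mol = 0.3797 mol
Divide by the smallest (0.2070 mol): C 1.000, H 1.834
Multiplying each by 6 gives whole numbers: C 6.00, H 11.01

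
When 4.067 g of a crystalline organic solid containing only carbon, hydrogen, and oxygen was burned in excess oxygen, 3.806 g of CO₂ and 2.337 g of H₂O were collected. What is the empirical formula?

mol C = 3.806 g CO₂ ÷ 44.009 g/mol = 0.086482 mol
mol H = 2 × 2.337 g H₂O ÷ 18.015 g/mol = 0.25945 mol
mass O = 4.067 − (1.0387 + 0.26153) = 2.7667 g → mol O = 2.7667 ÷ 15.999 = 0.17293 mol
Divide by the smallest (0.086482 mol): C 1.000, H 3.000, O 2.000

CH3O2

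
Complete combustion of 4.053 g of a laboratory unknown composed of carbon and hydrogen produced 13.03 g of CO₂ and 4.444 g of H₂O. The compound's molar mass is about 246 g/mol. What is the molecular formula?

mol C = 13.03 g CO₂ ÷ 44.009 g/mol = 0.29608 mol
mol H = 2 × 4.444 g H₂O ÷ 18.015 g/mol = 0.49337 mol
Divide by the smallest (0.29608 mol): C 1.000, H 1.666
Multiplying each by 3 gives whole numbers: C 3.00, H 5.00
Empirical formula: C3H5
Empirical-formula mass = 41.07 g/mol; 246 ÷ 41.07 ≈ 6, so the molecular formula is C18H30.

C18H30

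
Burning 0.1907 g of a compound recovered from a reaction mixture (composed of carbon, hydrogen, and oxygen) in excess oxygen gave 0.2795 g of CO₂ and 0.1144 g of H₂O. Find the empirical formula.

CH2O

mol C = 0.2795 g CO₂ ÷ 44.009 g/mol = 0.0063510 mol
mol H = 2 × 0.1144 g H₂O ÷ 18.015 g/mol = 0.012701 mol
mass O = 0.1907 − (0.076282 + 0.012802) = 0.10162 g → mol O = 0.10162 ÷ 15.999 = 0.0063514 mol
Divide by the smallest (0.0063510 mol): C 1.000, H 2.000, O 1.000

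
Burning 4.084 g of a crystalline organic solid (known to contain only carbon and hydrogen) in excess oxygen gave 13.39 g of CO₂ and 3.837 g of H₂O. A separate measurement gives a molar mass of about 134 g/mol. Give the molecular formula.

C10H14

mol C = 13.39 g CO₂ ÷ 44.009 g/mol = 0.30426 mol
mol H = 2 × 3.837 g H₂O ÷ 18.015 g/mol = 0.42598 mol
Divide by the smallest (0.30426 mol): C 1.000, H 1.400
Multiplying each by 5 gives whole numbers: C 5.00, H 7.00
Empirical formula: C5H7
Empirical-formula mass = 67.11 g/mol; 134 ÷ 67.11 ≈ 2, so the molecular formula is C10H14.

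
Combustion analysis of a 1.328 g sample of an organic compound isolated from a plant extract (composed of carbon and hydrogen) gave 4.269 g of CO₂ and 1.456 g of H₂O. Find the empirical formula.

mol C = 4.269 g CO₂ ÷ 44.009 g/mol = 0.097003 mol
mol H = 2 × 1.456 g H₂O ÷ 18.015 g/mol = 0.16164 mol
Divide by the smallest (0.097003 mol): C 1.000, H 1.666
Multiplying each by 3 gives whole numbers: C 3.00, H 5.00

C3H5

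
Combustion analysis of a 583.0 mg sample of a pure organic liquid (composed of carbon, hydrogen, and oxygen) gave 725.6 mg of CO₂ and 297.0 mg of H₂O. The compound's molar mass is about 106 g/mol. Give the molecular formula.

mol C = 0.7256 g CO₂ ÷ 44.009 g/mol = 0.016488 mol
mol H = 2 × 0.2970 g H₂O ÷ 18.015 g/mol = 0.032973 mol
mass O = 0.5830 − (0.19803 + 0.033236) = 0.35173 g → mol O = 0.35173 ÷ 15.999 = 0.021985 mol
Divide by the smallest (0.016488 mol): C 1.000, H 2.000, O 1.333
Multiplying each by 3 gives whole numbers: C 3.00, H 6.00, O 4.00
Empirical formula: C3H6O4
Empirical-formula mass = 106.08 g/mol; 106 ÷ 106.08 ≈ 1, so the molecular formula is C3H6O4.

C3H6O4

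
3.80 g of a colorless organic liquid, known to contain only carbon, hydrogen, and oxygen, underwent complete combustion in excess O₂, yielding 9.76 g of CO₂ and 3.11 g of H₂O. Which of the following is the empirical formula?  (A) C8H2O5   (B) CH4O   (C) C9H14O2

(C) C9H14O2

mol C = 9.76 g CO₂ ÷ 44.009 g/mol = 0.2218 mol
mol H = 2 × 3.11 g H₂O ÷ 18.015 g/mol = 0.3453 mol
mass O = 3.80 − (2.664 + 0.3480) = 0.7883 g → mol O = 0.7883 ÷ 15.999 = 0.04927 mol
Divide by the smallest (0.04927 mol): C 4.501, H 7.008, O 1.000
Multiplying each by 2 gives whole numbers: C 9.00, H 14.02, O 2.00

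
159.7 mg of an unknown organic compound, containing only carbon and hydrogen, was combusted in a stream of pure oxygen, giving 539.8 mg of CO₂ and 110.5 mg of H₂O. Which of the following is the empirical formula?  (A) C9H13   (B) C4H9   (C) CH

mol C = 0.5398 g CO₂ ÷ 44.009 g/mol = 0.012266 mol
mol H = 2 × 0.1105 g H₂O ÷ 18.015 g/mol = 0.012268 mol
Divide by the smallest (0.012266 mol): C 1.000, H 1.000

(C) CH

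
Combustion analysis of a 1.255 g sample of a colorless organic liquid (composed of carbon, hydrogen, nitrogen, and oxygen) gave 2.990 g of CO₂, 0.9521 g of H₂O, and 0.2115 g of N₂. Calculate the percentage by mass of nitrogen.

mol C = 2.990 g CO₂ ÷ 44.009 g/mol = 0.067941 mol
mol H = 2 × 0.9521 g H₂O ÷ 18.015 g/mol = 0.10570 mol
mol N = 2 × 0.2115 g N₂ ÷ 28.014 g/mol = 0.015100 mol
mass O = 1.255 − (0.81604 + 0.10655 + 0.21150) = 0.12092 g → mol O = 0.12092 ÷ 15.999 = 0.0075579 mol
mass % N = 0.21150 g ÷ 1.255 g × 100%

16.85%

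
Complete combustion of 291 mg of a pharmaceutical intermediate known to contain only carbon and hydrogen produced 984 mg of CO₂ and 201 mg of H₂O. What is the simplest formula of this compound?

mol C = 0.984 g CO₂ ÷ 44.009 g/mol = 0.02236 mol
mol H = 2 × 0.201 g H₂O ÷ 18.015 g/mol = 0.02231 mol
Divide by the smallest (0.02231 mol): C 1.002, H 1.000

CH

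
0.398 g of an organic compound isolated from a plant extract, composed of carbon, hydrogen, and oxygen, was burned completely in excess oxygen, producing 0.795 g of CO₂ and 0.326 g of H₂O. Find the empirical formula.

C2H4O

mol C = 0.795 g CO₂ ÷ 44.009 g/mol = 0.01806 mol
mol H = 2 × 0.326 g H₂O ÷ 18.015 g/mol = 0.03619 mol
mass O = 0.398 − (0.2170 + 0.03648) = 0.1445 g → mol O = 0.1445 ÷ 15.999 = 0.009035 mol
Divide by the smallest (0.009035 mol): C 1.999, H 4.006, O 1.000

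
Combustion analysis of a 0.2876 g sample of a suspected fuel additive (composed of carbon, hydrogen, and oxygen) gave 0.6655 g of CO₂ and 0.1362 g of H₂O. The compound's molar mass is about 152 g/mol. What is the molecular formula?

mol C = 0.6655 g CO₂ ÷ 44.009 g/mol = 0.015122 mol
mol H = 2 × 0.1362 g H₂O ÷ 18.015 g/mol = 0.015121 mol
mass O = 0.2876 − (0.18163 + 0.015242) = 0.090729 g → mol O = 0.090729 ÷ 15.999 = 0.0056709 mol
Divide by the smallest (0.0056709 mol): C 2.667, H 2.666, O 1.000
Multiplying each by 3 gives whole numbers: C 8.00, H 8.00, O 3.00
Empirical formula: C8H8O3
Empirical-formula mass = 152.15 g/mol; 152 ÷ 152.15 ≈ 1, so the molecular formula is C8H8O3.

C8H8O3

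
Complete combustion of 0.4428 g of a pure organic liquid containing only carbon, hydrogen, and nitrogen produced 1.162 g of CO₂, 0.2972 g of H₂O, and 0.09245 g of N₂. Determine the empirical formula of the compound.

mol C = 1.162 g CO₂ ÷ 44.009 g/mol = 0.026404 mol
mol H = 2 × 0.2972 g H₂O ÷ 18.015 g/mol = 0.032995 mol
mol N = 2 × 0.09245 g N₂ ÷ 28.014 g/mol = 0.0066003 mol
Divide by the smallest (0.0066003 mol): C 4.000, H 4.999, N 1.000

C4H5N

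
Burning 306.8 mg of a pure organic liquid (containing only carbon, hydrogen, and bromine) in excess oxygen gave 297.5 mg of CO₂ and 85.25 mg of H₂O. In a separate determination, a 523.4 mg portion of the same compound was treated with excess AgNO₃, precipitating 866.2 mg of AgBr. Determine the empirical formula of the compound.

mol C = 0.2975 g CO₂ ÷ 44.009 g/mol = 0.0067600 mol
mol H = 2 × 0.08525 g H₂O ÷ 18.015 g/mol = 0.0094643 mol
From the AgBr data: mol Br per gram of compound = (0.8662 ÷ 187.772) ÷ 0.5234 = 0.0088136 mol/g, so in the 0.3068 g combustion sample mol Br = 0.0027040 mol
Divide by the smallest (0.0027040 mol): C 2.500, H 3.500, Br 1.000
Multiplying each by 2 gives whole numbers: C 5.00, H 7.00, Br 2.00

C5H7Br2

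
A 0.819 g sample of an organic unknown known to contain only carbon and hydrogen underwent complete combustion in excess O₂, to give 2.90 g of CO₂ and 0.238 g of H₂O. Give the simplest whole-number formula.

C5H2

mol C = 2.90 g CO₂ ÷ 44.009 g/mol = 0.06590 mol
mol H = 2 × 0.238 g H₂O ÷ 18.015 g/mol = 0.02642 mol
Divide by the smallest (0.02642 mol): C 2.494, H 1.000
Multiplying each by 2 gives whole numbers: C 4.99, H 2.00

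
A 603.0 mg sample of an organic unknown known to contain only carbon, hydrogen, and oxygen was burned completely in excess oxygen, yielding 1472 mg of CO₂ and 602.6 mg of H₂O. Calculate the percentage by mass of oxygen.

mol C = 1.472 g CO₂ ÷ 44.009 g/mol = 0.033448 mol
mol H = 2 × 0.6026 g H₂O ÷ 18.015 g/mol = 0.066900 mol
mass O = 0.6030 − (0.40174 + 0.067435) = 0.13382 g → mol O = 0.13382 ÷ 15.999 = 0.0083646 mol
mass % O = 0.13382 g ÷ 0.6030 g × 100%

22.19%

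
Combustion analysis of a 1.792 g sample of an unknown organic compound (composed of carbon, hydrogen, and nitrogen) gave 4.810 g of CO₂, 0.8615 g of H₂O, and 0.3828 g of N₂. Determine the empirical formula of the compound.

mol C = 4.810 g CO₂ ÷ 44.009 g/mol = 0.10930 mol
mol H = 2 × 0.8615 g H₂O ÷ 18.015 g/mol = 0.095643 mol
mol N = 2 × 0.3828 g N₂ ÷ 28.014 g/mol = 0.027329 mol
Divide by the smallest (0.027329 mol): C 3.999, H 3.500, N 1.000
Multiplying each by 2 gives whole numbers: C 8.00, H 7.00, N 2.00

C8H7N2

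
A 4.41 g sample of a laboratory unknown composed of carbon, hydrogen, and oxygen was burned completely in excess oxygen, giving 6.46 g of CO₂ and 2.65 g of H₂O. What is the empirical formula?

mol C = 6.46 g CO₂ ÷ 44.009 g/mol = 0.1468 mol
mol H = 2 × 2.65 g H₂O ÷ 18.015 g/mol = 0.2942 mol
mass O = 4.41 − (1.763 + 0.2966) = 2.350 g → mol O = 2.350 ÷ 15.999 = 0.1469 mol
Divide by the smallest (0.1468 mol): C 1.000, H 2.004, O 1.001

CH2O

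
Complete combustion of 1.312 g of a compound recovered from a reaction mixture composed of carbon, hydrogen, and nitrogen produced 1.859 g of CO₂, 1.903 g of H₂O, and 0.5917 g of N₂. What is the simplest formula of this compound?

mol C = 1.859 g CO₂ ÷ 44.009 g/mol = 0.042241 mol
mol H = 2 × 1.903 g H₂O ÷ 18.015 g/mol = 0.21127 mol
mol N = 2 × 0.5917 g N₂ ÷ 28.014 g/mol = 0.042243 mol
Divide by the smallest (0.042241 mol): C 1.000, H 5.001, N 1.000

CH5N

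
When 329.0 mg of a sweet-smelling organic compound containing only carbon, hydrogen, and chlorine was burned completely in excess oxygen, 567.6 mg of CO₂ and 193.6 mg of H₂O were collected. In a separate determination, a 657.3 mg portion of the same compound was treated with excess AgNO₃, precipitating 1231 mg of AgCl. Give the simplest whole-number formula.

mol C = 0.5676 g CO₂ ÷ 44.009 g/mol = 0.012897 mol
mol H = 2 × 0.1936 g H₂O ÷ 18.015 g/mol = 0.021493 mol
From the AgCl data: mol Cl per gram of compound = (1.231 ÷ 143.318) ÷ 0.6573 = 0.013068 mol/g, so in the 0.3290 g combustion sample mol Cl = 0.0042992 mol
Divide by the smallest (0.0042992 mol): C 3.000, H 4.999, Cl 1.000

C3H5Cl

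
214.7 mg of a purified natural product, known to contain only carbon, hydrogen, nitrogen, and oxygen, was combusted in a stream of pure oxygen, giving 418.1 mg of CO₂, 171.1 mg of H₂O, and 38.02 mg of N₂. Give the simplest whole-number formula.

mol C = 0.4181 g CO₂ ÷ 44.009 g/mol = 0.0095003 mol
mol H = 2 × 0.1711 g H₂O ÷ 18.015 g/mol = 0.018995 mol
mol N = 2 × 0.03802 g N₂ ÷ 28.014 g/mol = 0.0027144 mol
mass O = 0.2147 − (0.11411 + 0.019147 + 0.038020) = 0.043424 g → mol O = 0.043424 ÷ 15.999 = 0.0027142 mol
Divide by the smallest (0.0027142 mol): C 3.500, H 6.999, N 1.000, O 1.000
Multiplying each by 2 gives whole numbers: C 7.00, H 14.00, N 2.00, O 2.00

C7H14N2O2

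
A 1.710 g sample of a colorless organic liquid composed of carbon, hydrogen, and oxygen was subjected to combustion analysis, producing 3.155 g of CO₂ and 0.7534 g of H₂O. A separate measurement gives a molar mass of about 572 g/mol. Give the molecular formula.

mol C = 3.155 g CO₂ ÷ 44.009 g/mol = 0.071690 mol
mol H = 2 × 0.7534 g H₂O ÷ 18.015 g/mol = 0.083641 mol
mass O = 1.710 − (0.86107 + 0.084311) = 0.76462 g → mol O = 0.76462 ÷ 15.999 = 0.047792 mol
Divide by the smallest (0.047792 mol): C 1.500, H 1.750, O 1.000
Multiplying each by 4 gives whole numbers: C 6.00, H 7.00, O 4.00
Empirical formula: C6H7O4
Empirical-formula mass = 143.12 g/mol; 572 ÷ 143.12 ≈ 4, so the molecular formula is C24H28O16.

C24H28O16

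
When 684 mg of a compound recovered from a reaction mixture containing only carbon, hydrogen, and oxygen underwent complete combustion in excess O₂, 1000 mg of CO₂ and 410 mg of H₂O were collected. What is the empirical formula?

mol C = 1.00 g CO₂ ÷ 44.009 g/mol = 0.02272 mol
mol H = 2 × 0.410 g H₂O ÷ 18.015 g/mol = 0.04552 mol
mass O = 0.684 − (0.2729 + 0.04588) = 0.3652 g → mol O = 0.3652 ÷ 15.999 = 0.02283 mol
Divide by the smallest (0.02272 mol): C 1.000, H 2.003, O 1.005

CH2O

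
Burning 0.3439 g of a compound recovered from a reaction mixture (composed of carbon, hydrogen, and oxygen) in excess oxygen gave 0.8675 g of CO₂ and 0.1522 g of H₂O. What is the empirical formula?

mol C = 0.8675 g CO₂ ÷ 44.009 g/mol = 0.019712 mol
mol H = 2 × 0.1522 g H₂O ÷ 18.015 g/mol = 0.016897 mol
mass O = 0.3439 − (0.23676 + 0.017032) = 0.090108 g → mol O = 0.090108 ÷ 15.999 = 0.0056321 mol
Divide by the smallest (0.0056321 mol): C 3.500, H 3.000, O 1.000
Multiplying each by 2 gives whole numbers: C 7.00, H 6.00, O 2.00

C7H6O2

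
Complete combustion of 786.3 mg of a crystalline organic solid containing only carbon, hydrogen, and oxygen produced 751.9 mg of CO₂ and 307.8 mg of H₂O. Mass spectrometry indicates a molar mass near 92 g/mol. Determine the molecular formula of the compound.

mol C = 0.7519 g CO₂ ÷ 44.009 g/mol = 0.017085 mol
mol H = 2 × 0.3078 g H₂O ÷ 18.015 g/mol = 0.034172 mol
mass O = 0.7863 − (0.20521 + 0.034445) = 0.54665 g → mol O = 0.54665 ÷ 15.999 = 0.034167 mol
Divide by the smallest (0.017085 mol): C 1.000, H 2.000, O 2.000
Empirical formula: CH2O2
Empirical-formula mass = 46.02 g/mol; 92 ÷ 46.02 ≈ 2, so the molecular formula is C2H4O4.

C2H4O4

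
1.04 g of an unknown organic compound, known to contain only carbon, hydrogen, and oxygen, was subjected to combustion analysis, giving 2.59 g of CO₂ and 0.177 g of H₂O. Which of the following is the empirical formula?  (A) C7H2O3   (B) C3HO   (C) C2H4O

(B) C3HO

mol C = 2.59 g CO₂ ÷ 44.009 g/mol = 0.05885 mol
mol H = 2 × 0.177 g H₂O ÷ 18.015 g/mol = 0.01965 mol
mass O = 1.04 − (0.7069 + 0.01981) = 0.3133 g → mol O = 0.3133 ÷ 15.999 = 0.01958 mol
Divide by the smallest (0.01958 mol): C 3.005, H 1.003, O 1.000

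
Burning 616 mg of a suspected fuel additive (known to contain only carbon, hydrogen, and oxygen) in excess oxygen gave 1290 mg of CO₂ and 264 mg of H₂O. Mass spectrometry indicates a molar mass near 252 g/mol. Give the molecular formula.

mol C = 1.29 g CO₂ ÷ 44.009 g/mol = 0.02931 mol
mol H = 2 × 0.264 g H₂O ÷ 18.015 g/mol = 0.02931 mol
mass O = 0.616 − (0.3521 + 0.02954) = 0.2344 g → mol O = 0.2344 ÷ 15.999 = 0.01465 mol
Divide by the smallest (0.01465 mol): C 2.001, H 2.001, O 1.000
Empirical formula: C2H2O
Empirical-formula mass = 42.04 g/mol; 252 ÷ 42.04 ≈ 6, so the molecular formula is C12H12O6.

C12H12O6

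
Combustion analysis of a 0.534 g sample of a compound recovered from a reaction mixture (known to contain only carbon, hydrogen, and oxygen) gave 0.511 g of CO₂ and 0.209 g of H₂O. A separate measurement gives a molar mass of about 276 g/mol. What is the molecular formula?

mol C = 0.511 g CO₂ ÷ 44.009 g/mol = 0.01161 mol
mol H = 2 × 0.209 g H₂O ÷ 18.015 g/mol = 0.02320 mol
mass O = 0.534 − (0.1395 + 0.02339) = 0.3711 g → mol O = 0.3711 ÷ 15.999 = 0.02320 mol
Divide by the smallest (0.01161 mol): C 1.000, H 1.998, O 1.998
Empirical formula: CH2O2
Empirical-formula mass = 46.02 g/mol; 276 ÷ 46.02 ≈ 6, so the molecular formula is C6H12O12.

C6H12O12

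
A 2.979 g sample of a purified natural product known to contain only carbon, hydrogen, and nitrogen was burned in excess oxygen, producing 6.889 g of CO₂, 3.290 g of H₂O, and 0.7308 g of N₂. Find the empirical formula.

C3H7N

mol C = 6.889 g CO₂ ÷ 44.009 g/mol = 0.15654 mol
mol H = 2 × 3.290 g H₂O ÷ 18.015 g/mol = 0.36525 mol
mol N = 2 × 0.7308 g N₂ ÷ 28.014 g/mol = 0.052174 mol
Divide by the smallest (0.052174 mol): C 3.000, H 7.001, N 1.000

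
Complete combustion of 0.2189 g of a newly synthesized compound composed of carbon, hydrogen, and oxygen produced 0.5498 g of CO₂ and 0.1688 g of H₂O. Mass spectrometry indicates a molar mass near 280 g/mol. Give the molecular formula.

C16H24O4

mol C = 0.5498 g CO₂ ÷ 44.009 g/mol = 0.012493 mol
mol H = 2 × 0.1688 g H₂O ÷ 18.015 g/mol = 0.018740 mol
mass O = 0.2189 − (0.15005 + 0.018890) = 0.049958 g → mol O = 0.049958 ÷ 15.999 = 0.0031226 mol
Divide by the smallest (0.0031226 mol): C 4.001, H 6.001, O 1.000
Empirical formula: C4H6O
Empirical-formula mass = 70.09 g/mol; 280 ÷ 70.09 ≈ 4, so the molecular formula is C16H24O4.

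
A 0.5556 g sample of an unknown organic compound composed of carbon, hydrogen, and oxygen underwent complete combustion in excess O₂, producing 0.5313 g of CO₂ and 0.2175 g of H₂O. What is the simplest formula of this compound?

mol C = 0.5313 g CO₂ ÷ 44.009 g/mol = 0.012073 mol
mol H = 2 × 0.2175 g H₂O ÷ 18.015 g/mol = 0.024147 mol
mass O = 0.5556 − (0.14500 + 0.024340) = 0.38626 g → mol O = 0.38626 ÷ 15.999 = 0.024143 mol
Divide by the smallest (0.012073 mol): C 1.000, H 2.000, O 2.000

CH2O2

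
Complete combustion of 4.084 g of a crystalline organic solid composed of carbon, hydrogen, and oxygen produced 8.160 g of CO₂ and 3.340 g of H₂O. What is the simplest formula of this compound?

C2H4O

mol C = 8.160 g CO₂ ÷ 44.009 g/mol = 0.18542 mol
mol H = 2 × 3.340 g H₂O ÷ 18.015 g/mol = 0.37080 mol
mass O = 4.084 − (2.2270 + 0.37377) = 1.4832 g → mol O = 1.4832 ÷ 15.999 = 0.092705 mol
Divide by the smallest (0.092705 mol): C 2.000, H 4.000, O 1.000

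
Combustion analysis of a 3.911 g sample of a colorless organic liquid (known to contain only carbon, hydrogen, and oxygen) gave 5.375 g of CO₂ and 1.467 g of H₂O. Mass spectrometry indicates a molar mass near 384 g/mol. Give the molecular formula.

C12H16O14

mol C = 5.375 g CO₂ ÷ 44.009 g/mol = 0.12213 mol
mol H = 2 × 1.467 g H₂O ÷ 18.015 g/mol = 0.16286 mol
mass O = 3.911 − (1.4670 + 0.16417) = 2.2799 g → mol O = 2.2799 ÷ 15.999 = 0.14250 mol
Divide by the smallest (0.12213 mol): C 1.000, H 1.333, O 1.167
Multiplying each by 6 gives whole numbers: C 6.00, H 8.00, O 7.00
Empirical formula: C6H8O7
Empirical-formula mass = 192.12 g/mol; 384 ÷ 192.12 ≈ 2, so the molecular formula is C12H16O14.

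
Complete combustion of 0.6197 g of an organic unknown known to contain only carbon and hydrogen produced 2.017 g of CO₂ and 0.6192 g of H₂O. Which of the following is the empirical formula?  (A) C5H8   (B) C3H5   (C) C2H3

(C) C2H3

mol C = 2.017 g CO₂ ÷ 44.009 g/mol = 0.045832 mol
mol H = 2 × 0.6192 g H₂O ÷ 18.015 g/mol = 0.068743 mol
Divide by the smallest (0.045832 mol): C 1.000, H 1.500
Multiplying each by 2 gives whole numbers: C 2.00, H 3.00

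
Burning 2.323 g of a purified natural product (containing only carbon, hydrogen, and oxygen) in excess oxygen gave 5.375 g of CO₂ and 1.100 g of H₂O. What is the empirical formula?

C8H8O3

mol C = 5.375 g CO₂ ÷ 44.009 g/mol = 0.12213 mol
mol H = 2 × 1.100 g H₂O ÷ 18.015 g/mol = 0.12212 mol
mass O = 2.323 − (1.4670 + 0.12310) = 0.73295 g → mol O = 0.73295 ÷ 15.999 = 0.045812 mol
Divide by the smallest (0.045812 mol): C 2.666, H 2.666, O 1.000
Multiplying each by 3 gives whole numbers: C 8.00, H 8.00, O 3.00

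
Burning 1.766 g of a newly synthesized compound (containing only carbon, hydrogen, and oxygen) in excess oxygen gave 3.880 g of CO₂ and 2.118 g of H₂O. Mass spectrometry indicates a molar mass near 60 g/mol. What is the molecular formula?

C3H8O

mol C = 3.880 g CO₂ ÷ 44.009 g/mol = 0.088164 mol
mol H = 2 × 2.118 g H₂O ÷ 18.015 g/mol = 0.23514 mol
mass O = 1.766 − (1.0589 + 0.23702) = 0.47005 g → mol O = 0.47005 ÷ 15.999 = 0.029380 mol
Divide by the smallest (0.029380 mol): C 3.001, H 8.003, O 1.000
Empirical formula: C3H8O
Empirical-formula mass = 60.10 g/mol; 60 ÷ 60.10 ≈ 1, so the molecular formula is C3H8O.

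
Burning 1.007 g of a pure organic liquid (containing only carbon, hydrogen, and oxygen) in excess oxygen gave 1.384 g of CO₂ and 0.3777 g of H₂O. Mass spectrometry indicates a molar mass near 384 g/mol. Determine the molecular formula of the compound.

mol C = 1.384 g CO₂ ÷ 44.009 g/mol = 0.031448 mol
mol H = 2 × 0.3777 g H₂O ÷ 18.015 g/mol = 0.041932 mol
mass O = 1.007 − (0.37772 + 0.042267) = 0.58701 g → mol O = 0.58701 ÷ 15.999 = 0.036690 mol
Divide by the smallest (0.031448 mol): C 1.000, H 1.333, O 1.167
Multiplying each by 6 gives whole numbers: C 6.00, H 8.00, O 7.00
Empirical formula: C6H8O7
Empirical-formula mass = 192.12 g/mol; 384 ÷ 192.12 ≈ 2, so the molecular formula is C12H16O14.

C12H16O14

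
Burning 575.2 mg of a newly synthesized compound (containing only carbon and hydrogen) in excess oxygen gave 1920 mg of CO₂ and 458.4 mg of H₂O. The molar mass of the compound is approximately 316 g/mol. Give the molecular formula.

C24H28

mol C = 1.920 g CO₂ ÷ 44.009 g/mol = 0.043627 mol
mol H = 2 × 0.4584 g H₂O ÷ 18.015 g/mol = 0.050891 mol
Divide by the smallest (0.043627 mol): C 1.000, H 1.166
Multiplying each by 6 gives whole numbers: C 6.00, H 7.00
Empirical formula: C6H7
Empirical-formula mass = 79.12 g/mol; 316 ÷ 79.12 ≈ 4, so the molecular formula is C24H28.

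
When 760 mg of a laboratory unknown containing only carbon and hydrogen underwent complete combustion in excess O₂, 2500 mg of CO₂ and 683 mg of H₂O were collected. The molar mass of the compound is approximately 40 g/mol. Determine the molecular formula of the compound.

mol C = 2.50 g CO₂ ÷ 44.009 g/mol = 0.05681 mol
mol H = 2 × 0.683 g H₂O ÷ 18.015 g/mol = 0.07583 mol
Divide by the smallest (0.05681 mol): C 1.000, H 1.335
Multiplying each by 3 gives whole numbers: C 3.00, H 4.00
Empirical formula: C3H4
Empirical-formula mass = 40.06 g/mol; 40 ÷ 40.06 ≈ 1, so the molecular formula is C3H4.

C3H4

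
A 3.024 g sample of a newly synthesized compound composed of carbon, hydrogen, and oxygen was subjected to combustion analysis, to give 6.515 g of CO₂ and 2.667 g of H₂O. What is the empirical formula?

mol C = 6.515 g CO₂ ÷ 44.009 g/mol = 0.14804 mol
mol H = 2 × 2.667 g H₂O ÷ 18.015 g/mol = 0.29609 mol
mass O = 3.024 − (1.7781 + 0.29846) = 0.94746 g → mol O = 0.94746 ÷ 15.999 = 0.059220 mol
Divide by the smallest (0.059220 mol): C 2.500, H 5.000, O 1.000
Multiplying each by 2 gives whole numbers: C 5.00, H 10.00, O 2.00

C5H10O2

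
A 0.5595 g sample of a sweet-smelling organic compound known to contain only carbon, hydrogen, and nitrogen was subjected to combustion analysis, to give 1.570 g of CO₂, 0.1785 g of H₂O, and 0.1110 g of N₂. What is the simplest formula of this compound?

mol C = 1.570 g CO₂ ÷ 44.009 g/mol = 0.035675 mol
mol H = 2 × 0.1785 g H₂O ÷ 18.015 g/mol = 0.019817 mol
mol N = 2 × 0.1110 g N₂ ÷ 28.014 g/mol = 0.0079246 mol
Divide by the smallest (0.0079246 mol): C 4.502, H 2.501, N 1.000
Multiplying each by 2 gives whole numbers: C 9.00, H 5.00, N 2.00

C9H5N2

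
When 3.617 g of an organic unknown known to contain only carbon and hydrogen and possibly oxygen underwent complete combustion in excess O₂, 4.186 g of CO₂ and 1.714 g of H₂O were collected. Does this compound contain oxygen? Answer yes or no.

yes

mol C = 4.186 g CO₂ ÷ 44.009 g/mol = 0.095117 mol
mol H = 2 × 1.714 g H₂O ÷ 18.015 g/mol = 0.19029 mol
C and H account for only 1.3343 g of the 3.617 g sample; the remaining 2.2827 g must be oxygen.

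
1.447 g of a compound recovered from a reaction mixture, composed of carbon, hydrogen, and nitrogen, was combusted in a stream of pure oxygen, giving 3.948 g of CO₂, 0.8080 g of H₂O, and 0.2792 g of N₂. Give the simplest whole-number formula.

C9H9N2

mol C = 3.948 g CO₂ ÷ 44.009 g/mol = 0.089709 mol
mol H = 2 × 0.8080 g H₂O ÷ 18.015 g/mol = 0.089703 mol
mol N = 2 × 0.2792 g N₂ ÷ 28.014 g/mol = 0.019933 mol
Divide by the smallest (0.019933 mol): C 4.501, H 4.500, N 1.000
Multiplying each by 2 gives whole numbers: C 9.00, H 9.00, N 2.00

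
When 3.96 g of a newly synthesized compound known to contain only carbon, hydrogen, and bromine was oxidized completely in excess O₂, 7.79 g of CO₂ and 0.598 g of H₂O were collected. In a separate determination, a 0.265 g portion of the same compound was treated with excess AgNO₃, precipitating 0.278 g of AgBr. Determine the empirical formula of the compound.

mol C = 7.79 g CO₂ ÷ 44.009 g/mol = 0.1770 mol
mol H = 2 × 0.598 g H₂O ÷ 18.015 g/mol = 0.06639 mol
From the AgBr data: mol Br per gram of compound = (0.278 ÷ 187.772) ÷ 0.265 = 0.005587 mol/g, so in the 3.96 g combustion sample mol Br = 0.02212 mol
Divide by the smallest (0.02212 mol): C 8.001, H 3.001, Br 1.000

C8H3Br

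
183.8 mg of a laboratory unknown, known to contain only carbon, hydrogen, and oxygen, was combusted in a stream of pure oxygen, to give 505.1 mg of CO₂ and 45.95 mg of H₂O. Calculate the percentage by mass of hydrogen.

mol C = 0.5051 g CO₂ ÷ 44.009 g/mol = 0.011477 mol
mol H = 2 × 0.04595 g H₂O ÷ 18.015 g/mol = 0.0051013 mol
mass O = 0.1838 − (0.13785 + 0.0051421) = 0.040805 g → mol O = 0.040805 ÷ 15.999 = 0.0025505 mol
mass % H = 0.0051421 g ÷ 0.1838 g × 100%

2.80%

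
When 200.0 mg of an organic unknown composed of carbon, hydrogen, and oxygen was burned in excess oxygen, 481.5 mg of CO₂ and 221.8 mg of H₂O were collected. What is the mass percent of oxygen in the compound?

mol C = 0.4815 g CO₂ ÷ 44.009 g/mol = 0.010941 mol
mol H = 2 × 0.2218 g H₂O ÷ 18.015 g/mol = 0.024624 mol
mass O = 0.2000 − (0.13141 + 0.024821) = 0.043767 g → mol O = 0.043767 ÷ 15.999 = 0.0027356 mol
mass % O = 0.043767 g ÷ 0.2000 g × 100%

21.88%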